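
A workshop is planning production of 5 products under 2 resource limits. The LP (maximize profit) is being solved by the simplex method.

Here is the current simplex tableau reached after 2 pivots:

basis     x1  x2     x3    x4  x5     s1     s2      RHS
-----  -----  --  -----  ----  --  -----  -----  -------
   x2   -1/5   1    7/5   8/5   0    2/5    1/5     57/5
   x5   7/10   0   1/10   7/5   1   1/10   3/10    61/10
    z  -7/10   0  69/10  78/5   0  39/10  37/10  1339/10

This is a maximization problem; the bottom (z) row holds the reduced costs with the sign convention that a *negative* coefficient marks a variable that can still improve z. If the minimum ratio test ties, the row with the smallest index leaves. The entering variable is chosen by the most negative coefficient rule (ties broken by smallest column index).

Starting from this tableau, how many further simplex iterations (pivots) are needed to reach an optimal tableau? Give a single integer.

pivot: x1 in, x5 out → z = 140
No improving column remains; optimal.

1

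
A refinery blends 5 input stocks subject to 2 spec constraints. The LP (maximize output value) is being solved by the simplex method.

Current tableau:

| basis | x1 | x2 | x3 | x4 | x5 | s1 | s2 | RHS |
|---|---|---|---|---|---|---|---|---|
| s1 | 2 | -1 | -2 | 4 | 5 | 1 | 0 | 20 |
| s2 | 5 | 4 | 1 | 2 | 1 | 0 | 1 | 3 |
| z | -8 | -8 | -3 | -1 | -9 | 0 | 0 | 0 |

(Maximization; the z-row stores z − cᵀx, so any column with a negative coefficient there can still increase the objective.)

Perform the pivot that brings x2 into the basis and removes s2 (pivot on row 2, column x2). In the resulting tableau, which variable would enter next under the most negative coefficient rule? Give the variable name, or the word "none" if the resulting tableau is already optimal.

x5

Pivot element 4. New z-row = old z-row − (-8)·(row 2/4).
Updated z-row coefficients: x1: 2, x2: 0, x3: -1, x4: 3, x5: -7, s1: 0, s2: 2.
The most negative is -7 in column x5, so x5 would enter next.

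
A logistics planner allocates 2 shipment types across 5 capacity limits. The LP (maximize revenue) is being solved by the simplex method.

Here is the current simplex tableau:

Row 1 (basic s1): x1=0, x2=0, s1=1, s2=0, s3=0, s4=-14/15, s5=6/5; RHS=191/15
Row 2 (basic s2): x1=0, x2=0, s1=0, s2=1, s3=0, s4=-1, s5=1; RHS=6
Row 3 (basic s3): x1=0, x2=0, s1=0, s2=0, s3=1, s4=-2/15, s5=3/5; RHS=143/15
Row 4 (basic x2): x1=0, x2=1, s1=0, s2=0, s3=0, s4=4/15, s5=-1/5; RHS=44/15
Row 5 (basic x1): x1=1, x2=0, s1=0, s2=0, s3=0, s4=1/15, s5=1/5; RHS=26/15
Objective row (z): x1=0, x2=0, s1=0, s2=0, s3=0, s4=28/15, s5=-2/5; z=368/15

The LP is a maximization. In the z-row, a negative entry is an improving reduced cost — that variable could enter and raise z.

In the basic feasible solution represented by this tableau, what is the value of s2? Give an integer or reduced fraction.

6

s2 is basic (row 2); its value is the RHS of that row: 6.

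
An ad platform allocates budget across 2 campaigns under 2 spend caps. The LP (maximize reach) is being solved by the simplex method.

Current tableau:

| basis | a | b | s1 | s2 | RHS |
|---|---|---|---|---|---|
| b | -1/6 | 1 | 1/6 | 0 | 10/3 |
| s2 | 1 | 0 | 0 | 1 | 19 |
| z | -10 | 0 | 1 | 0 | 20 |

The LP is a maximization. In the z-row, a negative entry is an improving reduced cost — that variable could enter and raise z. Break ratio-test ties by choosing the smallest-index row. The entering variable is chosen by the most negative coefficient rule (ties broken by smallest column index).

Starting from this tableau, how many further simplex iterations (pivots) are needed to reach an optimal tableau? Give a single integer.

pivot: a in, s2 out → z = 210
No improving column remains; optimal.

1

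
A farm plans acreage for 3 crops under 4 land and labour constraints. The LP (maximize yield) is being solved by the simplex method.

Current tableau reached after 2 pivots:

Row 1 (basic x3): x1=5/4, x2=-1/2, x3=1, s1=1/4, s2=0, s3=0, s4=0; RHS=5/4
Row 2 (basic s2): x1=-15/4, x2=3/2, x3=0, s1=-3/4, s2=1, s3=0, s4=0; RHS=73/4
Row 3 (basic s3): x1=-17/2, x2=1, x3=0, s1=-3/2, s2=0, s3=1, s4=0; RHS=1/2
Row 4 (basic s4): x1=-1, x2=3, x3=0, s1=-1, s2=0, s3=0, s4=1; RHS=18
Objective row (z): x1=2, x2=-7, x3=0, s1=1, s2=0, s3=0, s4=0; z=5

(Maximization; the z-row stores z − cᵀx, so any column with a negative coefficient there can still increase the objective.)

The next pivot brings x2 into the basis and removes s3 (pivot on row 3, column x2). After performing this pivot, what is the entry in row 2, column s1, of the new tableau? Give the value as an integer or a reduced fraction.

Pivot element is row 3, column x2: 1.
Normalize row 3: new (row 3, s1) = (-3/2)/1 = -3/2.
row 2 ← row 2 − (3/2)·(new row 3): -3/4 − (3/2)·(-3/2) = 3/2.

3/2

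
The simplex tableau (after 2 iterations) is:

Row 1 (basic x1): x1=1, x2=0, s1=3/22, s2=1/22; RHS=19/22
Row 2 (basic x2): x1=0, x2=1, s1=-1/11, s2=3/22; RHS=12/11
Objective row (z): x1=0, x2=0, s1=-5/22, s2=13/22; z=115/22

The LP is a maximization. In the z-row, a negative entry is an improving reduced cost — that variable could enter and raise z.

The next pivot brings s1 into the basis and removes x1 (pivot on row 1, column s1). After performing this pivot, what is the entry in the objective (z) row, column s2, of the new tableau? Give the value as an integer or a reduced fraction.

Pivot element is row 1, column s1: 3/22.
Normalize row 1: new (row 1, s2) = (1/22)/(3/22) = 1/3.
z-row ← z-row − (-5/22)·(new row 1): 13/22 − (-5/22)·(1/3) = 2/3.

2/3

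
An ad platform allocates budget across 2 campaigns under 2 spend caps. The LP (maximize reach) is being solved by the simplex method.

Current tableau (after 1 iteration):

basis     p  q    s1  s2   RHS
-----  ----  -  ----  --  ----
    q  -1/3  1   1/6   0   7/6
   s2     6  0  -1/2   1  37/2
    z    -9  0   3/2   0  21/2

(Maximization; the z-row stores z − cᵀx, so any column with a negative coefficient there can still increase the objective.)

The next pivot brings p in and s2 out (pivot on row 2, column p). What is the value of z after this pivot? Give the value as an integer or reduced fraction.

153/4

Minimum ratio for p: (37/2)/6 = 37/12.
z changes by −(z-row coeff of p)·ratio = −(-9)·(37/12) = 111/4.
New z = 21/2 + (111/4) = 153/4.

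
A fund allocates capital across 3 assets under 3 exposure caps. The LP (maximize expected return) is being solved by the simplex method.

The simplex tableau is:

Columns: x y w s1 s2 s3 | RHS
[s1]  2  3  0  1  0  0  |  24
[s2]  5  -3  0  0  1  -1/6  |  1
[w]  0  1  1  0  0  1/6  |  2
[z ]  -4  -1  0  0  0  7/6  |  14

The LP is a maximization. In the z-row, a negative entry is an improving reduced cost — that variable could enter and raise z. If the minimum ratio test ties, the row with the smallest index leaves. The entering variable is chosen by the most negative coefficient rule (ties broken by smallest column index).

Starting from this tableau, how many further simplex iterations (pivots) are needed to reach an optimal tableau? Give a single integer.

pivot: x in, s2 out → z = 74/5
pivot: y in, w out → z = 108/5
No improving column remains; optimal.

2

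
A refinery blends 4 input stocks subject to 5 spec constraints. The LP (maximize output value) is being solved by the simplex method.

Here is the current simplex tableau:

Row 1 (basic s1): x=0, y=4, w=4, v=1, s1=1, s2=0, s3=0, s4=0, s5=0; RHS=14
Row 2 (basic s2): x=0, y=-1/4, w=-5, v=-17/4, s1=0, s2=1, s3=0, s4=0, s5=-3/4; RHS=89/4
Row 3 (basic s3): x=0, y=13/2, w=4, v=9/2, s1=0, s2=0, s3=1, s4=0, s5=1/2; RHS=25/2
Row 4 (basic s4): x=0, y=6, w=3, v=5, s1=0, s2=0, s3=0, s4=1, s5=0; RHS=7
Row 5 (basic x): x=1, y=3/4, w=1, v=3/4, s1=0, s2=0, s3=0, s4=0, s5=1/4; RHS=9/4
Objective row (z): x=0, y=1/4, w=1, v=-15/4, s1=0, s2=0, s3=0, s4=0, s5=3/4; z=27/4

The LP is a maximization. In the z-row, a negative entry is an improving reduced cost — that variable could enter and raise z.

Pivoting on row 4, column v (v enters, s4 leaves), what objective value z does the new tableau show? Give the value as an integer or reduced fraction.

12

Minimum ratio for v: 7/5 = 7/5.
z changes by −(z-row coeff of v)·ratio = −(-15/4)·(7/5) = 21/4.
New z = 27/4 + (21/4) = 12.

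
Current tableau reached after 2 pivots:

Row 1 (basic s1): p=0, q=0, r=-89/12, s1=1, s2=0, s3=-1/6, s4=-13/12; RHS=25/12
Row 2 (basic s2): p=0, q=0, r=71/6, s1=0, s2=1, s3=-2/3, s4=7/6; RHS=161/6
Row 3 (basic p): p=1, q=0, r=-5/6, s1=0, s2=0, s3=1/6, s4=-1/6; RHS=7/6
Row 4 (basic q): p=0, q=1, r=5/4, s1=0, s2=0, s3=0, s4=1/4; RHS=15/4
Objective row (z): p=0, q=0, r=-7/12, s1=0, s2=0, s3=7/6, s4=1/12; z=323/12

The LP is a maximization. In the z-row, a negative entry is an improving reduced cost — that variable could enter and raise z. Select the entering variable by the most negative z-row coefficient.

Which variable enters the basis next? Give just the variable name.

Objective-row coefficients: p: 0, q: 0, r: -7/12, s1: 0, s2: 0, s3: 7/6, s4: 1/12.
The most negative is -7/12 in column r, so r enters.

r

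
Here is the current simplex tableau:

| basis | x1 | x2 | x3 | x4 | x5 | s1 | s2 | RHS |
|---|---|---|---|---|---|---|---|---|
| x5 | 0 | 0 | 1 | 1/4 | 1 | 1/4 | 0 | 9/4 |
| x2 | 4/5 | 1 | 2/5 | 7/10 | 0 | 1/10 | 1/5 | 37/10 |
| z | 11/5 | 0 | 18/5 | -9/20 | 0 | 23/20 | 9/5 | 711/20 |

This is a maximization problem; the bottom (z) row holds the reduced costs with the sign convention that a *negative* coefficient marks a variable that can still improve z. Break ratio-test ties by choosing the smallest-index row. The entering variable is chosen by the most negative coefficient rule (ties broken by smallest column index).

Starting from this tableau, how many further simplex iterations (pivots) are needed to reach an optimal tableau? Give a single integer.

1

pivot: x4 in, x2 out → z = 531/14
No improving column remains; optimal.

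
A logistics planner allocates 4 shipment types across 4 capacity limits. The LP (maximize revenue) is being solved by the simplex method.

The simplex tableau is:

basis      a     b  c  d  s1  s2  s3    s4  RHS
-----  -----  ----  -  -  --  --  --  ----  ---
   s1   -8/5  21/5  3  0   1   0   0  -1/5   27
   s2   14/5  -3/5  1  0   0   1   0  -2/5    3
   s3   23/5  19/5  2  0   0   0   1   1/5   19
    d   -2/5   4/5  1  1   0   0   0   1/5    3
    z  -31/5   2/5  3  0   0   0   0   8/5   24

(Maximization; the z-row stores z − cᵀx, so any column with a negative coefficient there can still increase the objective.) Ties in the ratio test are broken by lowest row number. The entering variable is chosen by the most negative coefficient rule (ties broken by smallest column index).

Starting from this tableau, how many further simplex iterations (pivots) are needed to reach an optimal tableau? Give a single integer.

2

pivot: a in, s2 out → z = 429/14
pivot: b in, s3 out → z = 2236/67
No improving column remains; optimal.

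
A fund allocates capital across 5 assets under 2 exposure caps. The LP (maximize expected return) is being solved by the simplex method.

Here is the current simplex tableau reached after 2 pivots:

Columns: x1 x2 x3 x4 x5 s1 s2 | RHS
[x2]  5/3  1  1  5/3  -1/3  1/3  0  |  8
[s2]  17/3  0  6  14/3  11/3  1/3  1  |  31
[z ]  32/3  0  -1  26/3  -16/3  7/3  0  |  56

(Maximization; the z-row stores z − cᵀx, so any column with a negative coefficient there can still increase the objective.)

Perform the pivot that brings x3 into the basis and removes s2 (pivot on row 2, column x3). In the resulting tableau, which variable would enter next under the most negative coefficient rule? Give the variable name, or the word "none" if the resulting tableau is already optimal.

x5

Pivot element 6. New z-row = old z-row − (-1)·(row 2/6).
Updated z-row coefficients: x1: 209/18, x2: 0, x3: 0, x4: 85/9, x5: -85/18, s1: 43/18, s2: 1/6.
The most negative is -85/18 in column x5, so x5 would enter next.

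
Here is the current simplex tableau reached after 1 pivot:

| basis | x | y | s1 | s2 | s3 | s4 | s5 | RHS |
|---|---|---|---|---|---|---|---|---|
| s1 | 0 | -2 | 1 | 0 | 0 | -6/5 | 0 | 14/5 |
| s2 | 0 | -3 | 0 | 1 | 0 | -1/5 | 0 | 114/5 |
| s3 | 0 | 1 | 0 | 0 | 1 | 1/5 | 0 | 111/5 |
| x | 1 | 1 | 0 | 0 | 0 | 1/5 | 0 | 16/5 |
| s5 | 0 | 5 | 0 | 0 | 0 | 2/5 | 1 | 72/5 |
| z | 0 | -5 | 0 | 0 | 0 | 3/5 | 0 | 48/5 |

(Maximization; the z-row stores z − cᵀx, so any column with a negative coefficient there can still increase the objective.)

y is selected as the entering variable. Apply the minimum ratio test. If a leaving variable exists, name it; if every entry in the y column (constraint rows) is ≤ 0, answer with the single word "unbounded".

Ratios: row 1 (s1): entry -2 ≤ 0, skip; row 2 (s2): entry -3 ≤ 0, skip; row 3 (s3): (111/5)/1 = 111/5; row 4 (x): (16/5)/1 = 16/5; row 5 (s5): (72/5)/5 = 72/25.
Minimum ratio is in the s5 row, so s5 leaves.

s5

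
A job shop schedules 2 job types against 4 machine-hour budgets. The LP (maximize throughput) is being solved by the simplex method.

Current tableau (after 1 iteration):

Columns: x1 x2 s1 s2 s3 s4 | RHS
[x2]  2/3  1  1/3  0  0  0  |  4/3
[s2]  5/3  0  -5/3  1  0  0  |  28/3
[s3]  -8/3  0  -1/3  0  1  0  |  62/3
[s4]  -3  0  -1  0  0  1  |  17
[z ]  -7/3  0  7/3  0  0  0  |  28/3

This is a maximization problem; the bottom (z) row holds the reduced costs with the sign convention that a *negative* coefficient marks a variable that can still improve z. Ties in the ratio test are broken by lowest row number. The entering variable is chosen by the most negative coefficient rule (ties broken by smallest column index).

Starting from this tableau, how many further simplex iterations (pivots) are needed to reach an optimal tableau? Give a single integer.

1

pivot: x1 in, x2 out → z = 14
No improving column remains; optimal.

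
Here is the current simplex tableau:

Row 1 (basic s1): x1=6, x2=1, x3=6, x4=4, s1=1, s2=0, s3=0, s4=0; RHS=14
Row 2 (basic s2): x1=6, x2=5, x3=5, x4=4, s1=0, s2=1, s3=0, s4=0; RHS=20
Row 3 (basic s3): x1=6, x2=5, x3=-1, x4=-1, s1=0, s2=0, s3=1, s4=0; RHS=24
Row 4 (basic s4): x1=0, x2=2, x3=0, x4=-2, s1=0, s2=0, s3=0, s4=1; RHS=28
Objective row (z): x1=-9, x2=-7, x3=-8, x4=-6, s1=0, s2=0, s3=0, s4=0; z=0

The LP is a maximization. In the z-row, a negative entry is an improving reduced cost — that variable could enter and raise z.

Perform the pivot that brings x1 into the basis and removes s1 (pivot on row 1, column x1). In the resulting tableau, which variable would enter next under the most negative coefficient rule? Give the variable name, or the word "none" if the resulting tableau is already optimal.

x2

Pivot element 6. New z-row = old z-row − (-9)·(row 1/6).
Updated z-row coefficients: x1: 0, x2: -11/2, x3: 1, x4: 0, s1: 3/2, s2: 0, s3: 0, s4: 0.
The most negative is -11/2 in column x2, so x2 would enter next.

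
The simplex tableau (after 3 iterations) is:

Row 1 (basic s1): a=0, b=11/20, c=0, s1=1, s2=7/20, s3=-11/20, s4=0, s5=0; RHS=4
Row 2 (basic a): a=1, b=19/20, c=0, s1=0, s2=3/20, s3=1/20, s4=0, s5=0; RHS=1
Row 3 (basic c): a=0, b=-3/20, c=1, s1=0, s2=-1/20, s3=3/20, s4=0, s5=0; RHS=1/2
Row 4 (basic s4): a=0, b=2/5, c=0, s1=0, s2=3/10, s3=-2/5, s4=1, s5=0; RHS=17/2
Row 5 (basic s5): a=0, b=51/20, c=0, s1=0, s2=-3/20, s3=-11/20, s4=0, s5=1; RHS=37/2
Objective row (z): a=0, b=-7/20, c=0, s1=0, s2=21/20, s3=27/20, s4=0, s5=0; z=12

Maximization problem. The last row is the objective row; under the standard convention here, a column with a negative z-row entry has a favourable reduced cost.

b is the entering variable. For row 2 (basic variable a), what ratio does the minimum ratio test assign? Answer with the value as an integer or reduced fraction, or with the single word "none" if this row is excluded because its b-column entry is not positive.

20/19

Ratio = RHS / (b entry) = 1 / (19/20) = 20/19.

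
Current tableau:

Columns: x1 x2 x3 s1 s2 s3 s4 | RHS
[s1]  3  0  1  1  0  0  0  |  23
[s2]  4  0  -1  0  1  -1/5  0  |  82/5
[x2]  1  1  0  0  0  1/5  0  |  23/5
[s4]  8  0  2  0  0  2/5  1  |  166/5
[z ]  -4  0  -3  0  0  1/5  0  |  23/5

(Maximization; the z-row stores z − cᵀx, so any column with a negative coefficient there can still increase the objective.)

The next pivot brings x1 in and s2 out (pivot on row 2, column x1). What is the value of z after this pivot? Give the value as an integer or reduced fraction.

Minimum ratio for x1: (82/5)/4 = 41/10.
z changes by −(z-row coeff of x1)·ratio = −(-4)·(41/10) = 82/5.
New z = 23/5 + (82/5) = 21.

21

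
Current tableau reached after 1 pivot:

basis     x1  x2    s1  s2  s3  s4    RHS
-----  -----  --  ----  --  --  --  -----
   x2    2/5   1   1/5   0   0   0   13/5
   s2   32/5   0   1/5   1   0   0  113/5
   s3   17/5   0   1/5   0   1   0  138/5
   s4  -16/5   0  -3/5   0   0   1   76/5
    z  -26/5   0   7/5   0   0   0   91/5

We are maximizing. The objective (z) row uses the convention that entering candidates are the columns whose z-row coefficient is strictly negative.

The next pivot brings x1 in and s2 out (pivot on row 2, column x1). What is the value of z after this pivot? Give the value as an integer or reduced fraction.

Minimum ratio for x1: (113/5)/(32/5) = 113/32.
z changes by −(z-row coeff of x1)·ratio = −(-26/5)·(113/32) = 1469/80.
New z = 91/5 + (1469/80) = 585/16.

585/16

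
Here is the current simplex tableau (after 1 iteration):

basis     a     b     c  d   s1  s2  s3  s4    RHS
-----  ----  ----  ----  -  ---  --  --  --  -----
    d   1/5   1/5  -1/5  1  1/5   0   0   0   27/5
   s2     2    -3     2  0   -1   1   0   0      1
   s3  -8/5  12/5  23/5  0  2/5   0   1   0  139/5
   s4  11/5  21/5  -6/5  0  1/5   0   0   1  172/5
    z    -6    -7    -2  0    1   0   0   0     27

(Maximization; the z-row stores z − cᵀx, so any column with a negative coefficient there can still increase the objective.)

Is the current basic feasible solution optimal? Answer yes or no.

Column a has objective-row coefficient -6, which is negative; an improving pivot exists, so not yet optimal.

no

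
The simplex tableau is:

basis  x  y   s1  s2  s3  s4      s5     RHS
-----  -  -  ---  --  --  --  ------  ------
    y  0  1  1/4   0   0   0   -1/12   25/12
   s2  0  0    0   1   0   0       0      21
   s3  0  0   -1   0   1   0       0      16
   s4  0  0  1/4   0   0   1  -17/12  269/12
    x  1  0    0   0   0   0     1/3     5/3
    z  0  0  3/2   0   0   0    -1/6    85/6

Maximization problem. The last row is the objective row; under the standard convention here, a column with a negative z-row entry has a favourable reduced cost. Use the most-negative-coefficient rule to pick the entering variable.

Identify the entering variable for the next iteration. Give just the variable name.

s5

Objective-row coefficients: x: 0, y: 0, s1: 3/2, s2: 0, s3: 0, s4: 0, s5: -1/6.
The most negative is -1/6 in column s5, so s5 enters.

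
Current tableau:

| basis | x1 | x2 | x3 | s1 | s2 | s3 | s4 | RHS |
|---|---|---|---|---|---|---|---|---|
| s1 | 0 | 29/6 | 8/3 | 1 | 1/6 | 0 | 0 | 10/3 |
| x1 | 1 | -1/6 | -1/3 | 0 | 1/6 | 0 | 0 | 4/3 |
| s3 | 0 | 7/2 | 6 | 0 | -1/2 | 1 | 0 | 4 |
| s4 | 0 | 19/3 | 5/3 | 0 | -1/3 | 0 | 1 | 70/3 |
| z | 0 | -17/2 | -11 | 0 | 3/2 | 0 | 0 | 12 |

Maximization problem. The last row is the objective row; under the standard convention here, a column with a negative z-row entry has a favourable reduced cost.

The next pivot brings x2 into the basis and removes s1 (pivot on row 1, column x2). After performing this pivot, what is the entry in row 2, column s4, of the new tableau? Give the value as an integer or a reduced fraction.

0

Pivot element is row 1, column x2: 29/6.
Normalize row 1: new (row 1, s4) = 0/(29/6) = 0.
row 2 ← row 2 − (-1/6)·(new row 1): 0 − (-1/6)·0 = 0.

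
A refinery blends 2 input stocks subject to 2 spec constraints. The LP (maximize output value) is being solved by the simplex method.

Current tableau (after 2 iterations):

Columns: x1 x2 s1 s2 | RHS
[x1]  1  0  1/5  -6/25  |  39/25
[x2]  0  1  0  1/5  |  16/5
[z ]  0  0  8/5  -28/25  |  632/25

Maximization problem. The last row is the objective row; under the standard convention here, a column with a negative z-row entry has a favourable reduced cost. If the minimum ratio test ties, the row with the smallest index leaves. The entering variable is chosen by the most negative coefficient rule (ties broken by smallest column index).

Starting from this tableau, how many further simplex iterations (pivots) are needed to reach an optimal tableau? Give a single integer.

1

pivot: s2 in, x2 out → z = 216/5
No improving column remains; optimal.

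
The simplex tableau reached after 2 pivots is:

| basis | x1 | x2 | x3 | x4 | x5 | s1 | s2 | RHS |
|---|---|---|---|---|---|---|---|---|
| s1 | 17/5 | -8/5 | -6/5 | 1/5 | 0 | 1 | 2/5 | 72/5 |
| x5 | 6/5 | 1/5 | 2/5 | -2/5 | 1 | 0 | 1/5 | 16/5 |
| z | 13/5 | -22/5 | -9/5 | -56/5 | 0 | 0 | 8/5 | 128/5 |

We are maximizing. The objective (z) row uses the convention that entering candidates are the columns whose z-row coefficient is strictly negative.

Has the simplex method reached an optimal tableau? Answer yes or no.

no

Column x2 has objective-row coefficient -22/5, which is negative; an improving pivot exists, so not yet optimal.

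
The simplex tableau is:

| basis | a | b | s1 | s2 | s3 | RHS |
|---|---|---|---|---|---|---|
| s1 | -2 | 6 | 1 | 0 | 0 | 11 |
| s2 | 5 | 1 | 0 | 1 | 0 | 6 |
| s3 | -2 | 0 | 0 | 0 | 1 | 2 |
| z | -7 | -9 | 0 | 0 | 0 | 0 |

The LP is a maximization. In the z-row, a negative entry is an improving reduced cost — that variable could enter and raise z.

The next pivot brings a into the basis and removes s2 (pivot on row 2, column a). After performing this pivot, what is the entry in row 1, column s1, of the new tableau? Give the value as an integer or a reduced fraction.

Pivot element is row 2, column a: 5.
Normalize row 2: new (row 2, s1) = 0/5 = 0.
row 1 ← row 1 − (-2)·(new row 2): 1 − (-2)·0 = 1.

1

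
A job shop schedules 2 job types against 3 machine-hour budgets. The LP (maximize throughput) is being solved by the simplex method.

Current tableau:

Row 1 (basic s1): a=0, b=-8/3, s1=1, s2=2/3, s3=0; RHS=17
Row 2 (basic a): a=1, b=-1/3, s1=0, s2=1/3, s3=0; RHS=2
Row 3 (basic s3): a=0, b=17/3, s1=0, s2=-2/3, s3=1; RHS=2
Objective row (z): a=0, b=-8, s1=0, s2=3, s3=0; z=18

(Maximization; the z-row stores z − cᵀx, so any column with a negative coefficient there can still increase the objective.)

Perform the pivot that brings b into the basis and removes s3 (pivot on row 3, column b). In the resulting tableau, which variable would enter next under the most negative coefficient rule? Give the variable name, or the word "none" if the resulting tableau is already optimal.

Pivot element 17/3. New z-row = old z-row − (-8)·(row 3/(17/3)).
Updated z-row coefficients: a: 0, b: 0, s1: 0, s2: 35/17, s3: 24/17.
No coefficient is strictly negative; the tableau after this pivot is optimal.

none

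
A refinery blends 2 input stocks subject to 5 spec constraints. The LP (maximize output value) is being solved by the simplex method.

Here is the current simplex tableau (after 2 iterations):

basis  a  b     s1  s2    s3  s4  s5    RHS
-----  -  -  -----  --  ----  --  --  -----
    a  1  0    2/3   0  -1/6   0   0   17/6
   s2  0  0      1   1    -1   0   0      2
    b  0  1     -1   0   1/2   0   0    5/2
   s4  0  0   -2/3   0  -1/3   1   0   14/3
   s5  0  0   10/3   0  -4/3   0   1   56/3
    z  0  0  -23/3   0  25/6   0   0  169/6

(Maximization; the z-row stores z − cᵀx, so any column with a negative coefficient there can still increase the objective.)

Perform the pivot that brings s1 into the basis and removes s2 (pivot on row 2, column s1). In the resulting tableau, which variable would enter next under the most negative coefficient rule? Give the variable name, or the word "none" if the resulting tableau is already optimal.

Pivot element 1. New z-row = old z-row − (-23/3)·(row 2/1).
Updated z-row coefficients: a: 0, b: 0, s1: 0, s2: 23/3, s3: -7/2, s4: 0, s5: 0.
The most negative is -7/2 in column s3, so s3 would enter next.

s3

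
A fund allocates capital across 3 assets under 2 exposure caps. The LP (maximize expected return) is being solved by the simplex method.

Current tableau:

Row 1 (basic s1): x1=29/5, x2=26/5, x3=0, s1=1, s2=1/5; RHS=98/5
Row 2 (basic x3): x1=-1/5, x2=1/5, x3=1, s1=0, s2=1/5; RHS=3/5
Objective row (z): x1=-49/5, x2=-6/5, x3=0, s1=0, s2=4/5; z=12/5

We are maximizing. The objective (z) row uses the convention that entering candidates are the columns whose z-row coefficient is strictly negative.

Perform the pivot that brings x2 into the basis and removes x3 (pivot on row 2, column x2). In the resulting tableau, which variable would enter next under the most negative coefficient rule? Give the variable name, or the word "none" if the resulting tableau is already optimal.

Pivot element 1/5. New z-row = old z-row − (-6/5)·(row 2/(1/5)).
Updated z-row coefficients: x1: -11, x2: 0, x3: 6, s1: 0, s2: 2.
The most negative is -11 in column x1, so x1 would enter next.

x1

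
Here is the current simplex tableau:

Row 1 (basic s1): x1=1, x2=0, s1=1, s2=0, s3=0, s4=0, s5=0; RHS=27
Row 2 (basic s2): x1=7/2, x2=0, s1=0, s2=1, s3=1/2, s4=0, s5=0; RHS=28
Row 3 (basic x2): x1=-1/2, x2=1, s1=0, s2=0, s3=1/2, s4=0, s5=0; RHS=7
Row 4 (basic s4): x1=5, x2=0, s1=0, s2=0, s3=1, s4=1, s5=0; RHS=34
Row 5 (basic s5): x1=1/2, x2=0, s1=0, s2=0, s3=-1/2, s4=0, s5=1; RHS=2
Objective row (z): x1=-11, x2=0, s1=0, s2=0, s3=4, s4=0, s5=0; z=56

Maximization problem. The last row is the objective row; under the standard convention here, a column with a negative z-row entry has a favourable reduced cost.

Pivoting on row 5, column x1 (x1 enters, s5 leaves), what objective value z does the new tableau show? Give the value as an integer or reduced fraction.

Minimum ratio for x1: 2/(1/2) = 4.
z changes by −(z-row coeff of x1)·ratio = −(-11)·4 = 44.
New z = 56 + 44 = 100.

100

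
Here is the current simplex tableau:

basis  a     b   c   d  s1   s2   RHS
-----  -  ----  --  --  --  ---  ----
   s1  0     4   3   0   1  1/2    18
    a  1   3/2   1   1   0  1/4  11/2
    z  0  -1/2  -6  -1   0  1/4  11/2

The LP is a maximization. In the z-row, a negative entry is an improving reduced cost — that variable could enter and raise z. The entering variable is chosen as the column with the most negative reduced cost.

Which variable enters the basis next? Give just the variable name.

Objective-row coefficients: a: 0, b: -1/2, c: -6, d: -1, s1: 0, s2: 1/4.
The most negative is -6 in column c, so c enters.

c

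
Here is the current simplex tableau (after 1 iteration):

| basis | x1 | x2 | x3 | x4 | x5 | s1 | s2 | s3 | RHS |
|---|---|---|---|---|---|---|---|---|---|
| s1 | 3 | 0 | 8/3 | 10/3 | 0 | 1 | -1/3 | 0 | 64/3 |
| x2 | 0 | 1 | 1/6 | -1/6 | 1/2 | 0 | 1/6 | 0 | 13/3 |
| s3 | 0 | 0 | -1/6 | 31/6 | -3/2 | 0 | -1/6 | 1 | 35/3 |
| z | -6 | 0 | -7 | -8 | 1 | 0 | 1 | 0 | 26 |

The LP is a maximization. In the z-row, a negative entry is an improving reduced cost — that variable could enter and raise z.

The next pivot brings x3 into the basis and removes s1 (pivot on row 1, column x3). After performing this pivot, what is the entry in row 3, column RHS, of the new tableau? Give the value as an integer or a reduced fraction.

13

Pivot element is row 1, column x3: 8/3.
Normalize row 1: new (row 1, RHS) = (64/3)/(8/3) = 8.
row 3 ← row 3 − (-1/6)·(new row 1): 35/3 − (-1/6)·8 = 13.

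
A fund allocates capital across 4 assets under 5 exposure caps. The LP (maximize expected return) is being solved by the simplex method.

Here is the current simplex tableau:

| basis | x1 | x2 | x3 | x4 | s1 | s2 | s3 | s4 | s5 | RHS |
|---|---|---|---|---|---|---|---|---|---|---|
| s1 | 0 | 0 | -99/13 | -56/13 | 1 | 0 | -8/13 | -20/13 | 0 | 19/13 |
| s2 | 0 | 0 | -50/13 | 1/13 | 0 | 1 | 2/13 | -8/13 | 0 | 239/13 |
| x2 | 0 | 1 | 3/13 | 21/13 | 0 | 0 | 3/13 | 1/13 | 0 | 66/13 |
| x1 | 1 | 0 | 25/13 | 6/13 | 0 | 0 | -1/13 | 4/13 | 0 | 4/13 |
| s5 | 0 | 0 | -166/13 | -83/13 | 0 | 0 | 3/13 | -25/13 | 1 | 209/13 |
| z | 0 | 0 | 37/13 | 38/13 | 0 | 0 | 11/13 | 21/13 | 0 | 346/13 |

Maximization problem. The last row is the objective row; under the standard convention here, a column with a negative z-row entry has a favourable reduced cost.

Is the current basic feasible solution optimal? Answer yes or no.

No objective-row coefficient is strictly negative, so no entering variable exists; the tableau is optimal.

yes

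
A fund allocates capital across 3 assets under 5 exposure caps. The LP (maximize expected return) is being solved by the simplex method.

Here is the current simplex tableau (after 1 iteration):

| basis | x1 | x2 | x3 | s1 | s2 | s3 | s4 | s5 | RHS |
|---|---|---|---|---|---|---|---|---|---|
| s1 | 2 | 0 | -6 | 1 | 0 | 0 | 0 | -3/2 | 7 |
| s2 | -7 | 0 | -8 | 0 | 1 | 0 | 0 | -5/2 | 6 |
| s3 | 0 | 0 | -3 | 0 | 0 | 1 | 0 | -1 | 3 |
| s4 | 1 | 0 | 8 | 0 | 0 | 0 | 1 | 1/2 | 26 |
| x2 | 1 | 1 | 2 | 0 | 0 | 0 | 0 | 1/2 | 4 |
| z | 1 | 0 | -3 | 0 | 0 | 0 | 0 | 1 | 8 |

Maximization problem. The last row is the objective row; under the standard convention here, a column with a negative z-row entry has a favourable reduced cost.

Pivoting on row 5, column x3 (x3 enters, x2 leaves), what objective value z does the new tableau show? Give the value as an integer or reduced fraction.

14

Minimum ratio for x3: 4/2 = 2.
z changes by −(z-row coeff of x3)·ratio = −(-3)·2 = 6.
New z = 8 + 6 = 14.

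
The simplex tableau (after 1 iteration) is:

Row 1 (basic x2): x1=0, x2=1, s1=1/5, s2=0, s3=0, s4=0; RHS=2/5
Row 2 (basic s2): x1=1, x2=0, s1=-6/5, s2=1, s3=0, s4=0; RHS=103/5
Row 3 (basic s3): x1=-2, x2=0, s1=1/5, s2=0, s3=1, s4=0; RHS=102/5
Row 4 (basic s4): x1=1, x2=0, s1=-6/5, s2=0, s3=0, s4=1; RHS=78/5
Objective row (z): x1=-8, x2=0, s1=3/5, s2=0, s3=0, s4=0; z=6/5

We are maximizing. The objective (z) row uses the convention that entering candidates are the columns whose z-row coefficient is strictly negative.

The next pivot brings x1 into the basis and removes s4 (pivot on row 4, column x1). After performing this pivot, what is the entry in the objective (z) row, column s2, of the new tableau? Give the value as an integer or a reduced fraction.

0

Pivot element is row 4, column x1: 1.
Normalize row 4: new (row 4, s2) = 0/1 = 0.
z-row ← z-row − (-8)·(new row 4): 0 − (-8)·0 = 0.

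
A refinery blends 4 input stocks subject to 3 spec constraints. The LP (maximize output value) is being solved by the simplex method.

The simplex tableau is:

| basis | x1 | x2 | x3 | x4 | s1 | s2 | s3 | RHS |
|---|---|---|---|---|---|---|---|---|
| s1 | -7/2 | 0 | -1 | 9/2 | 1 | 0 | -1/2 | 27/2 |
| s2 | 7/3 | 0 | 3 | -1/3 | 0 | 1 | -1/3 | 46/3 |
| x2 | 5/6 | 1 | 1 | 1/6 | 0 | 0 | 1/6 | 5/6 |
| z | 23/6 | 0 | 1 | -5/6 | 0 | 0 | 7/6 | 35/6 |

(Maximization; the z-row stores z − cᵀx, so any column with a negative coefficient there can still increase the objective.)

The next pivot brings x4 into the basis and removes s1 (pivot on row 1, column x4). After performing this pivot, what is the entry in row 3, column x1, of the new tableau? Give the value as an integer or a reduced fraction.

26/27

Pivot element is row 1, column x4: 9/2.
Normalize row 1: new (row 1, x1) = (-7/2)/(9/2) = -7/9.
row 3 ← row 3 − (1/6)·(new row 1): 5/6 − (1/6)·(-7/9) = 26/27.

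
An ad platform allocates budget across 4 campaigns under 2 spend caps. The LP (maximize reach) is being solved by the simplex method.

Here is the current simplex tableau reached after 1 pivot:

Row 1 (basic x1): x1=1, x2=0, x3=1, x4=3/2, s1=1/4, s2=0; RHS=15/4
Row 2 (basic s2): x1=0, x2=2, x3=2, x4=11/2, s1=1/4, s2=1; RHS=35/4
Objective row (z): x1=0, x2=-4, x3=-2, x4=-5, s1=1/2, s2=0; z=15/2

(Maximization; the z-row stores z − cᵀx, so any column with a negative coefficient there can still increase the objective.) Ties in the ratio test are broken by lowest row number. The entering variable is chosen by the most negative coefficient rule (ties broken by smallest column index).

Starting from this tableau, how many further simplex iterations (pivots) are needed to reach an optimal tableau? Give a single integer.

pivot: x4 in, s2 out → z = 170/11
pivot: x2 in, x4 out → z = 25
No improving column remains; optimal.

2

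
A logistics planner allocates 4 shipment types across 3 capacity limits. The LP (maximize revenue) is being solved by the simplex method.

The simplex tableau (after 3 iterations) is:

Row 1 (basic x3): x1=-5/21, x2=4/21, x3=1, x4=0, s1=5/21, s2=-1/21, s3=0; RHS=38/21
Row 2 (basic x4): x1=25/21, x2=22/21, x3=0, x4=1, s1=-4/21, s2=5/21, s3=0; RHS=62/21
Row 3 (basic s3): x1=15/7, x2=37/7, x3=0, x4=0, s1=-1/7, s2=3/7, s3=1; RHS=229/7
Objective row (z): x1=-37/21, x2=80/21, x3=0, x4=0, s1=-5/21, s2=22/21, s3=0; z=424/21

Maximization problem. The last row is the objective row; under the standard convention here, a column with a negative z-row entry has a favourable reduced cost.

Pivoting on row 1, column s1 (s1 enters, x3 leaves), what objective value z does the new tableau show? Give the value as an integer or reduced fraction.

Minimum ratio for s1: (38/21)/(5/21) = 38/5.
z changes by −(z-row coeff of s1)·ratio = −(-5/21)·(38/5) = 38/21.
New z = 424/21 + (38/21) = 22.

22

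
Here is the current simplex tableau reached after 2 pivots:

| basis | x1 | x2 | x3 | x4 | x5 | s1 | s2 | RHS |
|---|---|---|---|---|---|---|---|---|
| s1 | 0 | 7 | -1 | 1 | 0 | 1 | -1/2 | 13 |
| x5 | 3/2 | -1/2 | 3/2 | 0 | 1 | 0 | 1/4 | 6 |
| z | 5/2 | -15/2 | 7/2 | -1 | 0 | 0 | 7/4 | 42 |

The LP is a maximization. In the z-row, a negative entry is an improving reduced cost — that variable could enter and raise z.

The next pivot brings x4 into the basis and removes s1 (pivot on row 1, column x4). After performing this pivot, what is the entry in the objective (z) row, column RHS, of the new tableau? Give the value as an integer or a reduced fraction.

55

Pivot element is row 1, column x4: 1.
Normalize row 1: new (row 1, RHS) = 13/1 = 13.
z-row ← z-row − (-1)·(new row 1): 42 − (-1)·13 = 55.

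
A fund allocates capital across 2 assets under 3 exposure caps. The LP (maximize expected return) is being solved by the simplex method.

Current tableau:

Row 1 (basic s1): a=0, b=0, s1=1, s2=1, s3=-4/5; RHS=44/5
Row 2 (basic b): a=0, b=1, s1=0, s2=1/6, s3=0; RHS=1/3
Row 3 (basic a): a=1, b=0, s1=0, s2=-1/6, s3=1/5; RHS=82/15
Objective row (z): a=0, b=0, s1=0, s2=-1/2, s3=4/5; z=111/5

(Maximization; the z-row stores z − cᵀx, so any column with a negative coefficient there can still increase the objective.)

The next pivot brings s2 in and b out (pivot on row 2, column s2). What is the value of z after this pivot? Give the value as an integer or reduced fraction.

116/5

Minimum ratio for s2: (1/3)/(1/6) = 2.
z changes by −(z-row coeff of s2)·ratio = −(-1/2)·2 = 1.
New z = 111/5 + 1 = 116/5.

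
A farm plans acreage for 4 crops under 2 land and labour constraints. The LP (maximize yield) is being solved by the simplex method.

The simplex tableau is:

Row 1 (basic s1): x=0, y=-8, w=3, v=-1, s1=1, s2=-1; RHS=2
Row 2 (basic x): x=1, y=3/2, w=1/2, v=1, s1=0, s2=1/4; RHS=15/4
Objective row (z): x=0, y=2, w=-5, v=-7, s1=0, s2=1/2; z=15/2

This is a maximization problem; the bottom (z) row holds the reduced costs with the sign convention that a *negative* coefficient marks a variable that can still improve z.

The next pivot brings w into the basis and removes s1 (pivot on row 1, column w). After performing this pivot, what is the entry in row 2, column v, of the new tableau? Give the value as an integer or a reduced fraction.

7/6

Pivot element is row 1, column w: 3.
Normalize row 1: new (row 1, v) = (-1)/3 = -1/3.
row 2 ← row 2 − (1/2)·(new row 1): 1 − (1/2)·(-1/3) = 7/6.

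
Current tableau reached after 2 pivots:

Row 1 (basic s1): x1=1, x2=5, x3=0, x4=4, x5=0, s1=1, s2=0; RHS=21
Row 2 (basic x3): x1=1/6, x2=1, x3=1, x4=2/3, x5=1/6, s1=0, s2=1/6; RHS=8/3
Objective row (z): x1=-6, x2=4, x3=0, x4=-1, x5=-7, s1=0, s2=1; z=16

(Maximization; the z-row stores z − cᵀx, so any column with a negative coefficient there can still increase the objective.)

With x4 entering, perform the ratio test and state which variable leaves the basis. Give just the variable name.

Ratios: row 1 (s1): 21/4 = 21/4; row 2 (x3): (8/3)/(2/3) = 4.
Minimum ratio 4 is in the x3 row, so x3 leaves.

x3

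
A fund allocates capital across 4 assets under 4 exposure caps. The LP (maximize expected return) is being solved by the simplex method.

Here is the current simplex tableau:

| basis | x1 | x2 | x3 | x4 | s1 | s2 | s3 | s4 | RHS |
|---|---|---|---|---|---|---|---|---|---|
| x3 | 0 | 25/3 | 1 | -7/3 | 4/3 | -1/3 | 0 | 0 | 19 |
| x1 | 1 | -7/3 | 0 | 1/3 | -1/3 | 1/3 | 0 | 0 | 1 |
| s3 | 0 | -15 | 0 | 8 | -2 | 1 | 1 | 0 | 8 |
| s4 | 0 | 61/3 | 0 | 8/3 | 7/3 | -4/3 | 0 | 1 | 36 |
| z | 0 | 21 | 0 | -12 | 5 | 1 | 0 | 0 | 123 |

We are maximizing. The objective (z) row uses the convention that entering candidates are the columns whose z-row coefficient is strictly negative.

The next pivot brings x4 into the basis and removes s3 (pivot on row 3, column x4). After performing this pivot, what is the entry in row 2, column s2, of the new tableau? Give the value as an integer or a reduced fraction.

7/24

Pivot element is row 3, column x4: 8.
Normalize row 3: new (row 3, s2) = 1/8 = 1/8.
row 2 ← row 2 − (1/3)·(new row 3): 1/3 − (1/3)·(1/8) = 7/24.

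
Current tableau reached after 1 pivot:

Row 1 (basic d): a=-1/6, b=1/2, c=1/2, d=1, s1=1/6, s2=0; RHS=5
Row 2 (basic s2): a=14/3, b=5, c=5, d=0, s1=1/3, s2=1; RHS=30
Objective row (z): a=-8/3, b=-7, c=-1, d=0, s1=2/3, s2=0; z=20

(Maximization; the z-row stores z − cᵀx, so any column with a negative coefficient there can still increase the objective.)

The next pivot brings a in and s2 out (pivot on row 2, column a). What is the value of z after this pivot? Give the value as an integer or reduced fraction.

260/7

Minimum ratio for a: 30/(14/3) = 45/7.
z changes by −(z-row coeff of a)·ratio = −(-8/3)·(45/7) = 120/7.
New z = 20 + (120/7) = 260/7.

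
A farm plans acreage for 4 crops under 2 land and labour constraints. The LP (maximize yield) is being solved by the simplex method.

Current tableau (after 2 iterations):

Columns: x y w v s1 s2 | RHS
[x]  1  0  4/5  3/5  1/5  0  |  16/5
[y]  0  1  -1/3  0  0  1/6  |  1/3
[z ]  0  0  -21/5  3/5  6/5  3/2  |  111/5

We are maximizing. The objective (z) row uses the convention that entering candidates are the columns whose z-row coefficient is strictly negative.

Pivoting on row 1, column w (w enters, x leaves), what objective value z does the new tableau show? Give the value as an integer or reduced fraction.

39

Minimum ratio for w: (16/5)/(4/5) = 4.
z changes by −(z-row coeff of w)·ratio = −(-21/5)·4 = 84/5.
New z = 111/5 + (84/5) = 39.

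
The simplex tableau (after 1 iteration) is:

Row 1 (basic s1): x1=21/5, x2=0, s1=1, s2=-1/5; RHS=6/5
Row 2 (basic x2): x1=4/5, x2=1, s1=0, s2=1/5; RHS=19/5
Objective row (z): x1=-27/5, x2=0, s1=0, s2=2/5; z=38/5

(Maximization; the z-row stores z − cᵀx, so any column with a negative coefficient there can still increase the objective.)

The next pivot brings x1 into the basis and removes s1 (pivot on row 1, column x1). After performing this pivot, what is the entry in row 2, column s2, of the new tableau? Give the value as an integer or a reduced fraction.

5/21

Pivot element is row 1, column x1: 21/5.
Normalize row 1: new (row 1, s2) = (-1/5)/(21/5) = -1/21.
row 2 ← row 2 − (4/5)·(new row 1): 1/5 − (4/5)·(-1/21) = 5/21.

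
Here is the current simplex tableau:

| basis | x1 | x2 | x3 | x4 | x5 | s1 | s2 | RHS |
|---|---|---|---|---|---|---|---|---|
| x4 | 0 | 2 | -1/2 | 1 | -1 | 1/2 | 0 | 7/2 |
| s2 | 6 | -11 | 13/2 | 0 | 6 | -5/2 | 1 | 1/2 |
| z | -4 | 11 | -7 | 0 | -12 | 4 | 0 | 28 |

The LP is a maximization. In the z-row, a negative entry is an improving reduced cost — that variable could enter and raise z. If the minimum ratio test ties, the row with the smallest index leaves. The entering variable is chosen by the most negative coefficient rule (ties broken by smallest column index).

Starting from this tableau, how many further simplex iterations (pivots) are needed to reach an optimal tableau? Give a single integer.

pivot: x5 in, s2 out → z = 29
pivot: x2 in, x4 out → z = 531/2
No improving column remains; optimal.

2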